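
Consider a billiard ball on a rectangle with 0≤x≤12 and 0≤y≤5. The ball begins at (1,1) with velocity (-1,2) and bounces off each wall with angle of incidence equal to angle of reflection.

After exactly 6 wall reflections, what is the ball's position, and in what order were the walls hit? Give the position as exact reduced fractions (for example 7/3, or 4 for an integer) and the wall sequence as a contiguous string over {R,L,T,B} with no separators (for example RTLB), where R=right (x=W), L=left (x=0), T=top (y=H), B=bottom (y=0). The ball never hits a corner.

Final position: (11,5)
Wall sequence: LTBTBT

1. t=1 → L at (0,3); v=(1,2)
2. t=1 → T at (1,5); v=(1,-2)
3. t=5/2 → B at (7/2,0); v=(1,2)
4. t=5/2 → T at (6,5); v=(1,-2)
5. t=5/2 → B at (17/2,0); v=(1,2)
6. t=5/2 → T at (11,5); v=(1,-2)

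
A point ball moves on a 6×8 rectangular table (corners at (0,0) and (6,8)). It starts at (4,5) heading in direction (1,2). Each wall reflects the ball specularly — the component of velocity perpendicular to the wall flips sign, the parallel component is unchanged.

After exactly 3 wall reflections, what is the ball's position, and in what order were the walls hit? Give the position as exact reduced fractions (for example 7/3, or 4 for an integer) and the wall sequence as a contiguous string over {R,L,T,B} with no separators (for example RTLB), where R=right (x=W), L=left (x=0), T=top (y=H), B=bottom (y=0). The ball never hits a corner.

Final position: (5/2,0)
Wall sequence: TRB

1. t=3/2 → T at (11/2,8); v=(1,-2)
2. t=1/2 → R at (6,7); v=(-1,-2)
3. t=7/2 → B at (5/2,0); v=(-1,2)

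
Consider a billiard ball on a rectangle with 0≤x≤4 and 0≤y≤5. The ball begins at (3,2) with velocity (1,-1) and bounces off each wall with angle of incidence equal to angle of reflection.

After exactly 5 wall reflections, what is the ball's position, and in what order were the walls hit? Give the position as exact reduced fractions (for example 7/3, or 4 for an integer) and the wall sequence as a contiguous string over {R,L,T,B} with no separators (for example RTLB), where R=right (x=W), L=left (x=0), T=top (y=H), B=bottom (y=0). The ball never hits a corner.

Final position: (4,3)
Wall sequence: RBLTR

1. t=1 → R at (4,1); v=(-1,-1)
2. t=1 → B at (3,0); v=(-1,1)
3. t=3 → L at (0,3); v=(1,1)
4. t=2 → T at (2,5); v=(1,-1)
5. t=2 → R at (4,3); v=(-1,-1)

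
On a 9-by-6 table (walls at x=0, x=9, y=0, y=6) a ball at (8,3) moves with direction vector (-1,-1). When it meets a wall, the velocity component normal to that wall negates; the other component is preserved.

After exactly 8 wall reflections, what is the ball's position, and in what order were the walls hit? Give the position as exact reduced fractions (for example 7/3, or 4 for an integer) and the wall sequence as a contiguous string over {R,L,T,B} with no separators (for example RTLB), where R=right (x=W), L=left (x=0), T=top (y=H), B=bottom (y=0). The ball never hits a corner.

Final position: (1,0)
Wall sequence: BLTBRTLB

1. t=3 → B at (5,0); v=(-1,1)
2. t=5 → L at (0,5); v=(1,1)
3. t=1 → T at (1,6); v=(1,-1)
4. t=6 → B at (7,0); v=(1,1)
5. t=2 → R at (9,2); v=(-1,1)
6. t=4 → T at (5,6); v=(-1,-1)
7. t=5 → L at (0,1); v=(1,-1)
8. t=1 → B at (1,0); v=(1,1)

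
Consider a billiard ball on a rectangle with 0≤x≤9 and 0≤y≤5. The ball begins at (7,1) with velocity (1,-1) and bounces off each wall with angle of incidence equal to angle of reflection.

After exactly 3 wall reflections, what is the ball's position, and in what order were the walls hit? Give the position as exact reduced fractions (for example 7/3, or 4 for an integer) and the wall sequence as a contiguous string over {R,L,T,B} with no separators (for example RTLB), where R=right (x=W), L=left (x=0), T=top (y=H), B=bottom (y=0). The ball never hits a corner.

1. t=1 → B at (8,0); v=(1,1)
2. t=1 → R at (9,1); v=(-1,1)
3. t=4 → T at (5,5); v=(-1,-1)

Final position: (5,5)
Wall sequence: BRT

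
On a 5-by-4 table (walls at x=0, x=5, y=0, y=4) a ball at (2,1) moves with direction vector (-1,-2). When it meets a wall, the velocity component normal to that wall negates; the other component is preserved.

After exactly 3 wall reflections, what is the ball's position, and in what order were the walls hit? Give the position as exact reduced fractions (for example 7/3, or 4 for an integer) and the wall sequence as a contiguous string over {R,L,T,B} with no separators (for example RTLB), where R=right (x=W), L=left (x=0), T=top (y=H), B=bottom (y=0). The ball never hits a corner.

1. t=1/2 → B at (3/2,0); v=(-1,2)
2. t=3/2 → L at (0,3); v=(1,2)
3. t=1/2 → T at (1/2,4); v=(1,-2)

Final position: (1/2,4)
Wall sequence: BLT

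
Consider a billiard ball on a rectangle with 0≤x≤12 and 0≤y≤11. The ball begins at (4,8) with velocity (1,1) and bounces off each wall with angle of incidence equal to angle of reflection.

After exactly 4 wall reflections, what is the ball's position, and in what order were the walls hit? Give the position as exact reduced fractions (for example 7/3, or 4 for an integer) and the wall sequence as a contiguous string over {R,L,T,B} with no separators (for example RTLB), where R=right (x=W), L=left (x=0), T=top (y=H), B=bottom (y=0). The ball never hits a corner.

1. t=3 → T at (7,11); v=(1,-1)
2. t=5 → R at (12,6); v=(-1,-1)
3. t=6 → B at (6,0); v=(-1,1)
4. t=6 → L at (0,6); v=(1,1)

Final position: (0,6)
Wall sequence: TRBL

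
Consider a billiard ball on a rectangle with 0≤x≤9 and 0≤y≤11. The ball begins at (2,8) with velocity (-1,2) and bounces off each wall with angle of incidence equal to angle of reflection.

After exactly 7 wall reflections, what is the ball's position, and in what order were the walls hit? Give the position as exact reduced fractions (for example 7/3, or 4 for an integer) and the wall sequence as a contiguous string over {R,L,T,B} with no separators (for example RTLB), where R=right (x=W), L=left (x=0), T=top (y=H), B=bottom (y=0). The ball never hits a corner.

Final position: (0,4)
Wall sequence: TLBRTBL

1. t=3/2 → T at (1/2,11); v=(-1,-2)
2. t=1/2 → L at (0,10); v=(1,-2)
3. t=5 → B at (5,0); v=(1,2)
4. t=4 → R at (9,8); v=(-1,2)
5. t=3/2 → T at (15/2,11); v=(-1,-2)
6. t=11/2 → B at (2,0); v=(-1,2)
7. t=2 → L at (0,4); v=(1,2)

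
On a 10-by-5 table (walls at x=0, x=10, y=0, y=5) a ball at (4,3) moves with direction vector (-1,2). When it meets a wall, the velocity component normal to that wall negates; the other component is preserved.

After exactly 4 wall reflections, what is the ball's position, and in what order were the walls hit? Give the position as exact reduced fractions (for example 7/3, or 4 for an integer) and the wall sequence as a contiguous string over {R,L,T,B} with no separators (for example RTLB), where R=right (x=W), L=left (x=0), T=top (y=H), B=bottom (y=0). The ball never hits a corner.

Final position: (2,5)
Wall sequence: TBLT

1. t=1 → T at (3,5); v=(-1,-2)
2. t=5/2 → B at (1/2,0); v=(-1,2)
3. t=1/2 → L at (0,1); v=(1,2)
4. t=2 → T at (2,5); v=(1,-2)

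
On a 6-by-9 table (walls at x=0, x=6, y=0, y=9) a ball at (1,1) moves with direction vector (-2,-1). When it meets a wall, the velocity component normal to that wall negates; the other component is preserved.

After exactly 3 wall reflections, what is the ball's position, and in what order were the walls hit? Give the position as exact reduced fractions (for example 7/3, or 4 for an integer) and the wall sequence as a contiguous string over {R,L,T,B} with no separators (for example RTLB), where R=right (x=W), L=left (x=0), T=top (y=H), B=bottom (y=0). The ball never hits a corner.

Final position: (6,5/2)
Wall sequence: LBR

1. t=1/2 → L at (0,1/2); v=(2,-1)
2. t=1/2 → B at (1,0); v=(2,1)
3. t=5/2 → R at (6,5/2); v=(-2,1)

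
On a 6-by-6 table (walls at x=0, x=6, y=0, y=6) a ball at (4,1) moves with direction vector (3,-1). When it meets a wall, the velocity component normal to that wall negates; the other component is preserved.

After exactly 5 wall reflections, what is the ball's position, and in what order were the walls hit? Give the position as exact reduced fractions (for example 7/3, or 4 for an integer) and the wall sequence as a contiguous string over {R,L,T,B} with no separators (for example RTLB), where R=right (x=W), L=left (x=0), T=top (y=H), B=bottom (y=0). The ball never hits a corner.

1. t=2/3 → R at (6,1/3); v=(-3,-1)
2. t=1/3 → B at (5,0); v=(-3,1)
3. t=5/3 → L at (0,5/3); v=(3,1)
4. t=2 → R at (6,11/3); v=(-3,1)
5. t=2 → L at (0,17/3); v=(3,1)

Final position: (0,17/3)
Wall sequence: RBLRL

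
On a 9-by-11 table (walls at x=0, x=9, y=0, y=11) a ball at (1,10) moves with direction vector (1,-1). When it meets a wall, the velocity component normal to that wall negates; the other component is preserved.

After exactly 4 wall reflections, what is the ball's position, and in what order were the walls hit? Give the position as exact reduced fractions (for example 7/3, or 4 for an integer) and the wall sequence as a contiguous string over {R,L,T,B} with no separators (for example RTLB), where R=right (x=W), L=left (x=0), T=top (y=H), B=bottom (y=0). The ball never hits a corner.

1. t=8 → R at (9,2); v=(-1,-1)
2. t=2 → B at (7,0); v=(-1,1)
3. t=7 → L at (0,7); v=(1,1)
4. t=4 → T at (4,11); v=(1,-1)

Final position: (4,11)
Wall sequence: RBLT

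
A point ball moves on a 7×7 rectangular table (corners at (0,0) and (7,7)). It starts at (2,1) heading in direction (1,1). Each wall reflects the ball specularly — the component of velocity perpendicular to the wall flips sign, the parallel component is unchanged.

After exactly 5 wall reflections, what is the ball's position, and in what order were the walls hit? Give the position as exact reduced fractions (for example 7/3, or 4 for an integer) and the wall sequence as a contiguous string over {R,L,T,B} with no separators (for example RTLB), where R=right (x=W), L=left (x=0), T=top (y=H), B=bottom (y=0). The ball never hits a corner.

1. t=5 → R at (7,6); v=(-1,1)
2. t=1 → T at (6,7); v=(-1,-1)
3. t=6 → L at (0,1); v=(1,-1)
4. t=1 → B at (1,0); v=(1,1)
5. t=6 → R at (7,6); v=(-1,1)

Final position: (7,6)
Wall sequence: RTLBR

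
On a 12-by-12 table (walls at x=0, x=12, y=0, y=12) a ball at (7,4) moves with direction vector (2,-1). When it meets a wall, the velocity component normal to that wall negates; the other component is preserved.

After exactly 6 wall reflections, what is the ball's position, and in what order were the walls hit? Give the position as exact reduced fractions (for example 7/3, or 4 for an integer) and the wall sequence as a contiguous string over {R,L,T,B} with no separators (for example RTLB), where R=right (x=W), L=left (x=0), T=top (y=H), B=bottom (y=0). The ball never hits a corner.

1. t=5/2 → R at (12,3/2); v=(-2,-1)
2. t=3/2 → B at (9,0); v=(-2,1)
3. t=9/2 → L at (0,9/2); v=(2,1)
4. t=6 → R at (12,21/2); v=(-2,1)
5. t=3/2 → T at (9,12); v=(-2,-1)
6. t=9/2 → L at (0,15/2); v=(2,-1)

Final position: (0,15/2)
Wall sequence: RBLRTL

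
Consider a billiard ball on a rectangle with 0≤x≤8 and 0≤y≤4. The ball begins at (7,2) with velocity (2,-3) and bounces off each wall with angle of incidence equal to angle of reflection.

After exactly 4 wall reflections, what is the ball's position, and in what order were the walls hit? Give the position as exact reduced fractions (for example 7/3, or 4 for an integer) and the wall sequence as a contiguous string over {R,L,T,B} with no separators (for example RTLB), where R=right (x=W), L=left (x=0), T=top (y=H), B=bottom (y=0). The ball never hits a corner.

Final position: (7/3,0)
Wall sequence: RBTB

1. t=1/2 → R at (8,1/2); v=(-2,-3)
2. t=1/6 → B at (23/3,0); v=(-2,3)
3. t=4/3 → T at (5,4); v=(-2,-3)
4. t=4/3 → B at (7/3,0); v=(-2,3)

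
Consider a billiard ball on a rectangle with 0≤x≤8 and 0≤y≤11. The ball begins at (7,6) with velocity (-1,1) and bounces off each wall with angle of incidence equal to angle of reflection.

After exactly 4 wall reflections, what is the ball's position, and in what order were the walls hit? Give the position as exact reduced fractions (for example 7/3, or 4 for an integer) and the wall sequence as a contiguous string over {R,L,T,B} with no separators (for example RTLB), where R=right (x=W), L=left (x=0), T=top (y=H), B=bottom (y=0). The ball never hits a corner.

1. t=5 → T at (2,11); v=(-1,-1)
2. t=2 → L at (0,9); v=(1,-1)
3. t=8 → R at (8,1); v=(-1,-1)
4. t=1 → B at (7,0); v=(-1,1)

Final position: (7,0)
Wall sequence: TLRB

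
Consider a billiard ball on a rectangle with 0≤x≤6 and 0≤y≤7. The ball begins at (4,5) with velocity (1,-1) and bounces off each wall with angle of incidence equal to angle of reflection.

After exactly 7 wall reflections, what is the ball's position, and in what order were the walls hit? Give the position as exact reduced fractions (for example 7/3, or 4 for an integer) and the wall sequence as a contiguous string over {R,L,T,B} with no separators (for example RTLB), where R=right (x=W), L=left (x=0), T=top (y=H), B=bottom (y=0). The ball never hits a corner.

1. t=2 → R at (6,3); v=(-1,-1)
2. t=3 → B at (3,0); v=(-1,1)
3. t=3 → L at (0,3); v=(1,1)
4. t=4 → T at (4,7); v=(1,-1)
5. t=2 → R at (6,5); v=(-1,-1)
6. t=5 → B at (1,0); v=(-1,1)
7. t=1 → L at (0,1); v=(1,1)

Final position: (0,1)
Wall sequence: RBLTRBL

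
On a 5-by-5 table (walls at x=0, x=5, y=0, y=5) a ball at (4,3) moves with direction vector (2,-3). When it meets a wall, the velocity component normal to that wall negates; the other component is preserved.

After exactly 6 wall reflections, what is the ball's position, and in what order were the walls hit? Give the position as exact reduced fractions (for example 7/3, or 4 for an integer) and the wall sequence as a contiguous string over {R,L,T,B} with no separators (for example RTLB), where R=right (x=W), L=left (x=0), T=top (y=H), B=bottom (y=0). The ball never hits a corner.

Final position: (5,7/2)
Wall sequence: RBTLBR

1. t=1/2 → R at (5,3/2); v=(-2,-3)
2. t=1/2 → B at (4,0); v=(-2,3)
3. t=5/3 → T at (2/3,5); v=(-2,-3)
4. t=1/3 → L at (0,4); v=(2,-3)
5. t=4/3 → B at (8/3,0); v=(2,3)
6. t=7/6 → R at (5,7/2); v=(-2,3)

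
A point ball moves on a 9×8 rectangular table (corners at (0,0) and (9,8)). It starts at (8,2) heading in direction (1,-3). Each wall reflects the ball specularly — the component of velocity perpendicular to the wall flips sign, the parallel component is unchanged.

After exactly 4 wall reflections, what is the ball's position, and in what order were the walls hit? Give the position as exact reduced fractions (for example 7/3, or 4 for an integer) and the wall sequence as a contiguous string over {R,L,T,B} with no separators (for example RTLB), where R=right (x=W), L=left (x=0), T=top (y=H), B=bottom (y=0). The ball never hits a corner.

Final position: (4,0)
Wall sequence: BRTB

1. t=2/3 → B at (26/3,0); v=(1,3)
2. t=1/3 → R at (9,1); v=(-1,3)
3. t=7/3 → T at (20/3,8); v=(-1,-3)
4. t=8/3 → B at (4,0); v=(-1,3)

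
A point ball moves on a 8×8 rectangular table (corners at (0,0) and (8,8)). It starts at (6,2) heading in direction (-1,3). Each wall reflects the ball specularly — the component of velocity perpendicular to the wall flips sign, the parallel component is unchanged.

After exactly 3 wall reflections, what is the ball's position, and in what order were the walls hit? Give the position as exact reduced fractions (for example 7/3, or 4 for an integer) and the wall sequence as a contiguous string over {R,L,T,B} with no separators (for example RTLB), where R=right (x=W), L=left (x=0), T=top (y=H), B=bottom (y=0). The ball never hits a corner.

Final position: (0,4)
Wall sequence: TBL

1. t=2 → T at (4,8); v=(-1,-3)
2. t=8/3 → B at (4/3,0); v=(-1,3)
3. t=4/3 → L at (0,4); v=(1,3)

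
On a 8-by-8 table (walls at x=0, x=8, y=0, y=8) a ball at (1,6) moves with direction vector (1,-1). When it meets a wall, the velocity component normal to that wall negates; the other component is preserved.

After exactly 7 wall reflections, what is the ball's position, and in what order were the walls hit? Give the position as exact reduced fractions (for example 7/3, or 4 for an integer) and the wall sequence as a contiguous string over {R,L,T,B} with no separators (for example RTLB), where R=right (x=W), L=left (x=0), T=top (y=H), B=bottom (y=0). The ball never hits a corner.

Final position: (1,8)
Wall sequence: BRTLBRT

1. t=6 → B at (7,0); v=(1,1)
2. t=1 → R at (8,1); v=(-1,1)
3. t=7 → T at (1,8); v=(-1,-1)
4. t=1 → L at (0,7); v=(1,-1)
5. t=7 → B at (7,0); v=(1,1)
6. t=1 → R at (8,1); v=(-1,1)
7. t=7 → T at (1,8); v=(-1,-1)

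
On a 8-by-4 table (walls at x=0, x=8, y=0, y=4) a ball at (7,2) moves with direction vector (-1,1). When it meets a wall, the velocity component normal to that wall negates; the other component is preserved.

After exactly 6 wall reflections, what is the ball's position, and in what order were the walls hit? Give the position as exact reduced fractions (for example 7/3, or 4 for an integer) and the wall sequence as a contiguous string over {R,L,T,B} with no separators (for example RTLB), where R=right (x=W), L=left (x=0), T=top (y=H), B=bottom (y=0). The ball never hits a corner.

1. t=2 → T at (5,4); v=(-1,-1)
2. t=4 → B at (1,0); v=(-1,1)
3. t=1 → L at (0,1); v=(1,1)
4. t=3 → T at (3,4); v=(1,-1)
5. t=4 → B at (7,0); v=(1,1)
6. t=1 → R at (8,1); v=(-1,1)

Final position: (8,1)
Wall sequence: TBLTBR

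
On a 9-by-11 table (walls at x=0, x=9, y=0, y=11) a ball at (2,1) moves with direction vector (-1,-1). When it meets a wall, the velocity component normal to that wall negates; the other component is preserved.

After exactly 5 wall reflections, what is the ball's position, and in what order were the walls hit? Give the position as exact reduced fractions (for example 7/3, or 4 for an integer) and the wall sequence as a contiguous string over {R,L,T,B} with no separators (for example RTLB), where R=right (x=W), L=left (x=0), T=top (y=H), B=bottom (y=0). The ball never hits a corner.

Final position: (0,3)
Wall sequence: BLRTL

1. t=1 → B at (1,0); v=(-1,1)
2. t=1 → L at (0,1); v=(1,1)
3. t=9 → R at (9,10); v=(-1,1)
4. t=1 → T at (8,11); v=(-1,-1)
5. t=8 → L at (0,3); v=(1,-1)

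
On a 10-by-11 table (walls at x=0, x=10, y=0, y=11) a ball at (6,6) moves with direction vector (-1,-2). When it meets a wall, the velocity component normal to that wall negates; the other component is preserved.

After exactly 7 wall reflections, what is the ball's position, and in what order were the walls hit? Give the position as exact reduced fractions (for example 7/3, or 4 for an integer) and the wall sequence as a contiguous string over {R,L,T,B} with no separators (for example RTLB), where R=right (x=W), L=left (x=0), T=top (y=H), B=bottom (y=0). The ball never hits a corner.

Final position: (1,0)
Wall sequence: BLTBRTB

1. t=3 → B at (3,0); v=(-1,2)
2. t=3 → L at (0,6); v=(1,2)
3. t=5/2 → T at (5/2,11); v=(1,-2)
4. t=11/2 → B at (8,0); v=(1,2)
5. t=2 → R at (10,4); v=(-1,2)
6. t=7/2 → T at (13/2,11); v=(-1,-2)
7. t=11/2 → B at (1,0); v=(-1,2)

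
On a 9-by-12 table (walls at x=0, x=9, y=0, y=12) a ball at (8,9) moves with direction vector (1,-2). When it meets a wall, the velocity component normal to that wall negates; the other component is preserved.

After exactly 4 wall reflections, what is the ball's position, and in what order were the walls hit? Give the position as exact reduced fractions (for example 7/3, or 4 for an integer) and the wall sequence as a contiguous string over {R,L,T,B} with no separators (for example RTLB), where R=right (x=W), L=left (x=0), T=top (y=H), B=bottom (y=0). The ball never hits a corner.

1. t=1 → R at (9,7); v=(-1,-2)
2. t=7/2 → B at (11/2,0); v=(-1,2)
3. t=11/2 → L at (0,11); v=(1,2)
4. t=1/2 → T at (1/2,12); v=(1,-2)

Final position: (1/2,12)
Wall sequence: RBLT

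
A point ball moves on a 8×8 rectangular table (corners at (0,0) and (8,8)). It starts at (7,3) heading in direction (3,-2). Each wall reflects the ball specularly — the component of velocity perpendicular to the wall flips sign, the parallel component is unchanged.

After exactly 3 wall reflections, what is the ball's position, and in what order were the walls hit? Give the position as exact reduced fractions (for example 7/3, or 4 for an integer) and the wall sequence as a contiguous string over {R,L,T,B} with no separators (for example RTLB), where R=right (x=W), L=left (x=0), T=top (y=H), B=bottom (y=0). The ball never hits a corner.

Final position: (0,3)
Wall sequence: RBL

1. t=1/3 → R at (8,7/3); v=(-3,-2)
2. t=7/6 → B at (9/2,0); v=(-3,2)
3. t=3/2 → L at (0,3); v=(3,2)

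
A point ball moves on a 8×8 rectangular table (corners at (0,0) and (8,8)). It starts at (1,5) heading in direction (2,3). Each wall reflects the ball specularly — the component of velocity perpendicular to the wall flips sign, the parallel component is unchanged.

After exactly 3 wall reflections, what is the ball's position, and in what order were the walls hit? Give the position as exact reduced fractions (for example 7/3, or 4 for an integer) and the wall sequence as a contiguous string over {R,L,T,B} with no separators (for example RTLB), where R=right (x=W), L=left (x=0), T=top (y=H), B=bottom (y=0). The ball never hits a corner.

1. t=1 → T at (3,8); v=(2,-3)
2. t=5/2 → R at (8,1/2); v=(-2,-3)
3. t=1/6 → B at (23/3,0); v=(-2,3)

Final position: (23/3,0)
Wall sequence: TRB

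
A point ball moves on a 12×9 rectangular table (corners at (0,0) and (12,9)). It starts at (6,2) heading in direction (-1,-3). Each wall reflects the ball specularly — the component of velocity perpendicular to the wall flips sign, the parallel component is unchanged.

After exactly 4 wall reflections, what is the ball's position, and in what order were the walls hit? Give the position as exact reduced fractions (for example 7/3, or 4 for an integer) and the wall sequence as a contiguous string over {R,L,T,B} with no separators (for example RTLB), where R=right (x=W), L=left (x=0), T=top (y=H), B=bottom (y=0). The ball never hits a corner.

1. t=2/3 → B at (16/3,0); v=(-1,3)
2. t=3 → T at (7/3,9); v=(-1,-3)
3. t=7/3 → L at (0,2); v=(1,-3)
4. t=2/3 → B at (2/3,0); v=(1,3)

Final position: (2/3,0)
Wall sequence: BTLB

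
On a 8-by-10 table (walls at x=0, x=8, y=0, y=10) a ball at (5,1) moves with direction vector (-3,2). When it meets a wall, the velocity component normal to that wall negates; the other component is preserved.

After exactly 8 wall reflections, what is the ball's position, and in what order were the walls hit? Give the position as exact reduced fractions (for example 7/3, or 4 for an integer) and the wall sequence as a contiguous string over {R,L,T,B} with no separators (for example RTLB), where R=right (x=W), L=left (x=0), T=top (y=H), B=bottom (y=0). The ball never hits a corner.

1. t=5/3 → L at (0,13/3); v=(3,2)
2. t=8/3 → R at (8,29/3); v=(-3,2)
3. t=1/6 → T at (15/2,10); v=(-3,-2)
4. t=5/2 → L at (0,5); v=(3,-2)
5. t=5/2 → B at (15/2,0); v=(3,2)
6. t=1/6 → R at (8,1/3); v=(-3,2)
7. t=8/3 → L at (0,17/3); v=(3,2)
8. t=13/6 → T at (13/2,10); v=(3,-2)

Final position: (13/2,10)
Wall sequence: LRTLBRLT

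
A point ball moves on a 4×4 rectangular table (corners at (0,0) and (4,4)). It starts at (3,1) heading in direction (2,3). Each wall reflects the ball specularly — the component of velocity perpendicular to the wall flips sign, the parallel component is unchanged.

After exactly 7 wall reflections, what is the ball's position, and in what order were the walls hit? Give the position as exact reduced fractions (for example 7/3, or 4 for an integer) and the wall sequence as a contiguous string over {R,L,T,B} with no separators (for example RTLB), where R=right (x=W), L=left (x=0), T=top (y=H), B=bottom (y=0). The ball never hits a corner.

1. t=1/2 → R at (4,5/2); v=(-2,3)
2. t=1/2 → T at (3,4); v=(-2,-3)
3. t=4/3 → B at (1/3,0); v=(-2,3)
4. t=1/6 → L at (0,1/2); v=(2,3)
5. t=7/6 → T at (7/3,4); v=(2,-3)
6. t=5/6 → R at (4,3/2); v=(-2,-3)
7. t=1/2 → B at (3,0); v=(-2,3)

Final position: (3,0)
Wall sequence: RTBLTRB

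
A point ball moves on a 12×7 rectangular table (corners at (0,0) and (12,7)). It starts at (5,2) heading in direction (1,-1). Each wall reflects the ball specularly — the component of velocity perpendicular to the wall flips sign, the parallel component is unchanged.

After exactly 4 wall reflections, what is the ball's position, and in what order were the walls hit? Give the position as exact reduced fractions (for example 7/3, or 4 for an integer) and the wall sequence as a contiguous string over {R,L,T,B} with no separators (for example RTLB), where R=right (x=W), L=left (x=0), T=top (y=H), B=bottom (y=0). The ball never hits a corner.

Final position: (3,0)
Wall sequence: BRTB

1. t=2 → B at (7,0); v=(1,1)
2. t=5 → R at (12,5); v=(-1,1)
3. t=2 → T at (10,7); v=(-1,-1)
4. t=7 → B at (3,0); v=(-1,1)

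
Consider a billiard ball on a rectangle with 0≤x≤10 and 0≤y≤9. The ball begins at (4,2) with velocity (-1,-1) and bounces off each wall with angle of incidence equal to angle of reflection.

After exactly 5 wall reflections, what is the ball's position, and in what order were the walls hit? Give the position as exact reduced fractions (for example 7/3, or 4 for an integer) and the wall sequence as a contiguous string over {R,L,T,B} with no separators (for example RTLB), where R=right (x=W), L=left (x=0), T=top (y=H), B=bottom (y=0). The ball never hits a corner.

Final position: (4,0)
Wall sequence: BLTRB

1. t=2 → B at (2,0); v=(-1,1)
2. t=2 → L at (0,2); v=(1,1)
3. t=7 → T at (7,9); v=(1,-1)
4. t=3 → R at (10,6); v=(-1,-1)
5. t=6 → B at (4,0); v=(-1,1)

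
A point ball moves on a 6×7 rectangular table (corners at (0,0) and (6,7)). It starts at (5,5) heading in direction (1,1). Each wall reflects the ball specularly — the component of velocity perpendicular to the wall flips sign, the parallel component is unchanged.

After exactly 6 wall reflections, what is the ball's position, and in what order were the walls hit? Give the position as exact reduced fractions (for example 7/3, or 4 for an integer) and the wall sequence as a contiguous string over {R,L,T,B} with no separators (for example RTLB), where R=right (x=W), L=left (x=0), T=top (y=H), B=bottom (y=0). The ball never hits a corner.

1. t=1 → R at (6,6); v=(-1,1)
2. t=1 → T at (5,7); v=(-1,-1)
3. t=5 → L at (0,2); v=(1,-1)
4. t=2 → B at (2,0); v=(1,1)
5. t=4 → R at (6,4); v=(-1,1)
6. t=3 → T at (3,7); v=(-1,-1)

Final position: (3,7)
Wall sequence: RTLBRT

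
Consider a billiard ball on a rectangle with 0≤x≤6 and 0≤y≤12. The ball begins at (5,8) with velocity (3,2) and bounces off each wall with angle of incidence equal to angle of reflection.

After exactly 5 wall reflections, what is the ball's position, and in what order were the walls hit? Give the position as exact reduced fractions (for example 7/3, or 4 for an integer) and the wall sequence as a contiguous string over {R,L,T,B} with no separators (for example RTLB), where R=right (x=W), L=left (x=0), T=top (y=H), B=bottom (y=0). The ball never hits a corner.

1. t=1/3 → R at (6,26/3); v=(-3,2)
2. t=5/3 → T at (1,12); v=(-3,-2)
3. t=1/3 → L at (0,34/3); v=(3,-2)
4. t=2 → R at (6,22/3); v=(-3,-2)
5. t=2 → L at (0,10/3); v=(3,-2)

Final position: (0,10/3)
Wall sequence: RTLRL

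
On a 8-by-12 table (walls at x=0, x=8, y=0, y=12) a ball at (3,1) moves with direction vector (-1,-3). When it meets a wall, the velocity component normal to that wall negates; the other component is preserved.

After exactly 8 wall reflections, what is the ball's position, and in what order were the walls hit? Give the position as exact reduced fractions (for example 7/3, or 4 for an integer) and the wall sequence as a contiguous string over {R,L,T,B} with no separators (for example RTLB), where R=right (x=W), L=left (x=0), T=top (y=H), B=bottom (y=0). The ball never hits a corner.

1. t=1/3 → B at (8/3,0); v=(-1,3)
2. t=8/3 → L at (0,8); v=(1,3)
3. t=4/3 → T at (4/3,12); v=(1,-3)
4. t=4 → B at (16/3,0); v=(1,3)
5. t=8/3 → R at (8,8); v=(-1,3)
6. t=4/3 → T at (20/3,12); v=(-1,-3)
7. t=4 → B at (8/3,0); v=(-1,3)
8. t=8/3 → L at (0,8); v=(1,3)

Final position: (0,8)
Wall sequence: BLTBRTBL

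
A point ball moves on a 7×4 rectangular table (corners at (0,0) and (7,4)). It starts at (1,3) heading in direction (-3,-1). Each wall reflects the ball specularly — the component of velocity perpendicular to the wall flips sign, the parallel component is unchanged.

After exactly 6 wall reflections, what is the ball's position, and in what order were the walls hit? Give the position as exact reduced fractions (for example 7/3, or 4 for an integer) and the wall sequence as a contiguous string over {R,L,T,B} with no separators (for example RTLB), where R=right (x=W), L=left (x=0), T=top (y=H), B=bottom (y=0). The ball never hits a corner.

Final position: (7,11/3)
Wall sequence: LRBLTR

1. t=1/3 → L at (0,8/3); v=(3,-1)
2. t=7/3 → R at (7,1/3); v=(-3,-1)
3. t=1/3 → B at (6,0); v=(-3,1)
4. t=2 → L at (0,2); v=(3,1)
5. t=2 → T at (6,4); v=(3,-1)
6. t=1/3 → R at (7,11/3); v=(-3,-1)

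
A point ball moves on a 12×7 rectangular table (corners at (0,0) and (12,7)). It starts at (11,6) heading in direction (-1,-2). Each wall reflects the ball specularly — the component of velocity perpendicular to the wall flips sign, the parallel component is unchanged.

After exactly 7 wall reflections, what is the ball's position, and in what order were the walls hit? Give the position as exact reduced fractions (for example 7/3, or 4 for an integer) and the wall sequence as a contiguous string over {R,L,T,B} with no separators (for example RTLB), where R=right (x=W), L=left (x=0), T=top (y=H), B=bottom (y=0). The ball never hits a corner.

Final position: (19/2,7)
Wall sequence: BTBLTBT

1. t=3 → B at (8,0); v=(-1,2)
2. t=7/2 → T at (9/2,7); v=(-1,-2)
3. t=7/2 → B at (1,0); v=(-1,2)
4. t=1 → L at (0,2); v=(1,2)
5. t=5/2 → T at (5/2,7); v=(1,-2)
6. t=7/2 → B at (6,0); v=(1,2)
7. t=7/2 → T at (19/2,7); v=(1,-2)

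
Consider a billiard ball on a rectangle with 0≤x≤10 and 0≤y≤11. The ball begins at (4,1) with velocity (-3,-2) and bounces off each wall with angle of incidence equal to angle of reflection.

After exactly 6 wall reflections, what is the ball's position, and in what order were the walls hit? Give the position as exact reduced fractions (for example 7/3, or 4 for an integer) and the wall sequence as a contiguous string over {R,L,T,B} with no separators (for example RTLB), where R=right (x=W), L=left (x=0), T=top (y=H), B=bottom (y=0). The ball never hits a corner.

Final position: (10,1/3)
Wall sequence: BLRTLR

1. t=1/2 → B at (5/2,0); v=(-3,2)
2. t=5/6 → L at (0,5/3); v=(3,2)
3. t=10/3 → R at (10,25/3); v=(-3,2)
4. t=4/3 → T at (6,11); v=(-3,-2)
5. t=2 → L at (0,7); v=(3,-2)
6. t=10/3 → R at (10,1/3); v=(-3,-2)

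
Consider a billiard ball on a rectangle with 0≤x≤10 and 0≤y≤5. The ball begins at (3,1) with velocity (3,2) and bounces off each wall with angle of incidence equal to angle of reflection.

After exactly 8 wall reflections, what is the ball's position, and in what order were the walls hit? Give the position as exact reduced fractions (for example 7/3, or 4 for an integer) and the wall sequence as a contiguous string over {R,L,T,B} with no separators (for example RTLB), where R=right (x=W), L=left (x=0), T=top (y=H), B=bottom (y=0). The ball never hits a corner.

Final position: (1,5)
Wall sequence: TRBLTRBT

1. t=2 → T at (9,5); v=(3,-2)
2. t=1/3 → R at (10,13/3); v=(-3,-2)
3. t=13/6 → B at (7/2,0); v=(-3,2)
4. t=7/6 → L at (0,7/3); v=(3,2)
5. t=4/3 → T at (4,5); v=(3,-2)
6. t=2 → R at (10,1); v=(-3,-2)
7. t=1/2 → B at (17/2,0); v=(-3,2)
8. t=5/2 → T at (1,5); v=(-3,-2)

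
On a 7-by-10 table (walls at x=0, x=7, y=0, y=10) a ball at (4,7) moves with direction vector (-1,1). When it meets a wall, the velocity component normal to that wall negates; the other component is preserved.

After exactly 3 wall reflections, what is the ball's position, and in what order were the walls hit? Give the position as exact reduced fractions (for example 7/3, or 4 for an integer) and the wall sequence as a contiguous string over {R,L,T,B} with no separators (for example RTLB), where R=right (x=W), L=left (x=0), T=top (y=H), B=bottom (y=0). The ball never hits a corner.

1. t=3 → T at (1,10); v=(-1,-1)
2. t=1 → L at (0,9); v=(1,-1)
3. t=7 → R at (7,2); v=(-1,-1)

Final position: (7,2)
Wall sequence: TLR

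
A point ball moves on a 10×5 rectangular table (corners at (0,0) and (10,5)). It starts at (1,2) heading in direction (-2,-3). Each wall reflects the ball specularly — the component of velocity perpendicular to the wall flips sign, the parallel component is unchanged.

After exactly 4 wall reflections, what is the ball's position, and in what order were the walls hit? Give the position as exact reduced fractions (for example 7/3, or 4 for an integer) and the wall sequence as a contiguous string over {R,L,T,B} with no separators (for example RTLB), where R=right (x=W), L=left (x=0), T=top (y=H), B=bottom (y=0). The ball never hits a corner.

1. t=1/2 → L at (0,1/2); v=(2,-3)
2. t=1/6 → B at (1/3,0); v=(2,3)
3. t=5/3 → T at (11/3,5); v=(2,-3)
4. t=5/3 → B at (7,0); v=(2,3)

Final position: (7,0)
Wall sequence: LBTB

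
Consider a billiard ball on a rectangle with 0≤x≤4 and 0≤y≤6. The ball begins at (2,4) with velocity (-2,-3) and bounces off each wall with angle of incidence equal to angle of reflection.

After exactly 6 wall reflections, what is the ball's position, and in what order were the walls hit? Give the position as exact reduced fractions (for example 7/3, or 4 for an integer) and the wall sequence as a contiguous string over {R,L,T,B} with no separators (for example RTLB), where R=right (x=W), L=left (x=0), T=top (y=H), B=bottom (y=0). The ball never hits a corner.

Final position: (2/3,0)
Wall sequence: LBRTLB

1. t=1 → L at (0,1); v=(2,-3)
2. t=1/3 → B at (2/3,0); v=(2,3)
3. t=5/3 → R at (4,5); v=(-2,3)
4. t=1/3 → T at (10/3,6); v=(-2,-3)
5. t=5/3 → L at (0,1); v=(2,-3)
6. t=1/3 → B at (2/3,0); v=(2,3)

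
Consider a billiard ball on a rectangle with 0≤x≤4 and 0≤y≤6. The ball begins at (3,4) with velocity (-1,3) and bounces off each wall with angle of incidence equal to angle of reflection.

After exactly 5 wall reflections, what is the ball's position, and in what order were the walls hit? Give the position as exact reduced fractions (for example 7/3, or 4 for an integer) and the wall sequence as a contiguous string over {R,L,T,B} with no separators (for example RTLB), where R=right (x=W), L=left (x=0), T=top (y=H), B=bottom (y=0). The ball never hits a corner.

Final position: (11/3,0)
Wall sequence: TBLTB

1. t=2/3 → T at (7/3,6); v=(-1,-3)
2. t=2 → B at (1/3,0); v=(-1,3)
3. t=1/3 → L at (0,1); v=(1,3)
4. t=5/3 → T at (5/3,6); v=(1,-3)
5. t=2 → B at (11/3,0); v=(1,3)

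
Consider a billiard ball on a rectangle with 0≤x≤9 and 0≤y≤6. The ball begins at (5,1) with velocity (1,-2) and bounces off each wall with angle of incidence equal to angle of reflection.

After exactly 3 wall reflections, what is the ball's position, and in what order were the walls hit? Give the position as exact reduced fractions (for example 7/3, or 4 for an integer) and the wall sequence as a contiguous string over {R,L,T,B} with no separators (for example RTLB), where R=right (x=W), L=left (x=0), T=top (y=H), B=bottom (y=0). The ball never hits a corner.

Final position: (9,5)
Wall sequence: BTR

1. t=1/2 → B at (11/2,0); v=(1,2)
2. t=3 → T at (17/2,6); v=(1,-2)
3. t=1/2 → R at (9,5); v=(-1,-2)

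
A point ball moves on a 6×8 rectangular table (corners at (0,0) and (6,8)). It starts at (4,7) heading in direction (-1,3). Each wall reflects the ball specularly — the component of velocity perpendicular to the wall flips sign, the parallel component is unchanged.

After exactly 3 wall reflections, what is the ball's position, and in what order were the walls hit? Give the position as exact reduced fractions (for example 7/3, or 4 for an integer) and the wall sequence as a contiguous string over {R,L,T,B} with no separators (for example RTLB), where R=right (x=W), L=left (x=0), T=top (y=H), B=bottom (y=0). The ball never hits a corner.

Final position: (0,3)
Wall sequence: TBL

1. t=1/3 → T at (11/3,8); v=(-1,-3)
2. t=8/3 → B at (1,0); v=(-1,3)
3. t=1 → L at (0,3); v=(1,3)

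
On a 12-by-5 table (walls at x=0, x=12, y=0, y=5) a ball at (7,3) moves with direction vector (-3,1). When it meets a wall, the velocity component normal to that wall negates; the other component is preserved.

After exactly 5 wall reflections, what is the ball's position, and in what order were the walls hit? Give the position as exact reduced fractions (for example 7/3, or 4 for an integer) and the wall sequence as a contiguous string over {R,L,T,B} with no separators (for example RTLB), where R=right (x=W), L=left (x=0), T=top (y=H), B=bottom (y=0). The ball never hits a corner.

1. t=2 → T at (1,5); v=(-3,-1)
2. t=1/3 → L at (0,14/3); v=(3,-1)
3. t=4 → R at (12,2/3); v=(-3,-1)
4. t=2/3 → B at (10,0); v=(-3,1)
5. t=10/3 → L at (0,10/3); v=(3,1)

Final position: (0,10/3)
Wall sequence: TLRBL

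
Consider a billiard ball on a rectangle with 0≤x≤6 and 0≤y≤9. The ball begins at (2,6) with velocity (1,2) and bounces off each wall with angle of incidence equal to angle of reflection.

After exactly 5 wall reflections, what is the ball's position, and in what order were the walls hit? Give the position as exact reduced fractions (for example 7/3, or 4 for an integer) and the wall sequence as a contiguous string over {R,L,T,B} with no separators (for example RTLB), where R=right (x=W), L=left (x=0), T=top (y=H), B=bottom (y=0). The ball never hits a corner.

Final position: (1/2,9)
Wall sequence: TRBLT

1. t=3/2 → T at (7/2,9); v=(1,-2)
2. t=5/2 → R at (6,4); v=(-1,-2)
3. t=2 → B at (4,0); v=(-1,2)
4. t=4 → L at (0,8); v=(1,2)
5. t=1/2 → T at (1/2,9); v=(1,-2)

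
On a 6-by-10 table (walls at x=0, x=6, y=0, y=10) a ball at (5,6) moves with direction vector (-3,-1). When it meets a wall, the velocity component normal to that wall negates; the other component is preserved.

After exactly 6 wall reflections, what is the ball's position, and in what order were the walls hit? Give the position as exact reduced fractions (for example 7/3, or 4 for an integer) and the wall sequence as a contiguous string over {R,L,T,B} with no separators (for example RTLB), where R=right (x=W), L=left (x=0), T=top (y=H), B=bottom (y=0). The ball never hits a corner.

Final position: (0,11/3)
Wall sequence: LRLBRL

1. t=5/3 → L at (0,13/3); v=(3,-1)
2. t=2 → R at (6,7/3); v=(-3,-1)
3. t=2 → L at (0,1/3); v=(3,-1)
4. t=1/3 → B at (1,0); v=(3,1)
5. t=5/3 → R at (6,5/3); v=(-3,1)
6. t=2 → L at (0,11/3); v=(3,1)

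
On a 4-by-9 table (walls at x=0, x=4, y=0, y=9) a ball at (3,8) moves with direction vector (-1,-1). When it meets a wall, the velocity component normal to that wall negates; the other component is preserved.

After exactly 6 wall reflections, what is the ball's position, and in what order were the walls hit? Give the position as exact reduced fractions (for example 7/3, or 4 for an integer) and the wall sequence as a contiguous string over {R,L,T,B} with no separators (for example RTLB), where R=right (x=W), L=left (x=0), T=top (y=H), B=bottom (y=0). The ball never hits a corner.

1. t=3 → L at (0,5); v=(1,-1)
2. t=4 → R at (4,1); v=(-1,-1)
3. t=1 → B at (3,0); v=(-1,1)
4. t=3 → L at (0,3); v=(1,1)
5. t=4 → R at (4,7); v=(-1,1)
6. t=2 → T at (2,9); v=(-1,-1)

Final position: (2,9)
Wall sequence: LRBLRT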